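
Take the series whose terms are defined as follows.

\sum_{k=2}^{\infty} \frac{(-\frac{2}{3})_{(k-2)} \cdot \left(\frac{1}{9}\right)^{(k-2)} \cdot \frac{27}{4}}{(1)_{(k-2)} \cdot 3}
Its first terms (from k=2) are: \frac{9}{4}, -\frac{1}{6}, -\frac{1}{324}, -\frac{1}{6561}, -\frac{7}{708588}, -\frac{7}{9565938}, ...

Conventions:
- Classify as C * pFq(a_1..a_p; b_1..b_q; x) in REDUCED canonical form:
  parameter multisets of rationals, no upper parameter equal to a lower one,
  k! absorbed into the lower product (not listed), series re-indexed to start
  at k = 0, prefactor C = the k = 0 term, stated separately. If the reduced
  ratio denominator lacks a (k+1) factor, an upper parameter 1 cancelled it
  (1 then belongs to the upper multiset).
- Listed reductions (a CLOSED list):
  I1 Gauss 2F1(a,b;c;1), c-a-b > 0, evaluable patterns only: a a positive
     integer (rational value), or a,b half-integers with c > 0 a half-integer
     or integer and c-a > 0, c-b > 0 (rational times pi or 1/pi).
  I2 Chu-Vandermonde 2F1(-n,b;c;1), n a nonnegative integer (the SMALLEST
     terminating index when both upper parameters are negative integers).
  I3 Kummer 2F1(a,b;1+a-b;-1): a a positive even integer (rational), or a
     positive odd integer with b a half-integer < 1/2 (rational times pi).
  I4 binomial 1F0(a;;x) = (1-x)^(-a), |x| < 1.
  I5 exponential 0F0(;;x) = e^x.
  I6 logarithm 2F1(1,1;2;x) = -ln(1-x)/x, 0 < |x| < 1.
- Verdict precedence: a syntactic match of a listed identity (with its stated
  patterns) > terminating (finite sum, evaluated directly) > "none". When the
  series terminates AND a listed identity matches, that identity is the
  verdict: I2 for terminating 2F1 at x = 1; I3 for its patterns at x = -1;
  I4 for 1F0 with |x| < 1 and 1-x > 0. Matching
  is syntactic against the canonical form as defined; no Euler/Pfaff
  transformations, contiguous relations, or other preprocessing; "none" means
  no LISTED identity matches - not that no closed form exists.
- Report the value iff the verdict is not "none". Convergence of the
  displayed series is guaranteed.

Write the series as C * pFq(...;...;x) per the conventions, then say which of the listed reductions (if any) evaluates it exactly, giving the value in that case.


At argument \frac{1}{9}: a 1F0 with upper {-\frac{2}{3}}, lower {-}, scaled by C = \frac{9}{4}. Verdict: this is the I4 binomial reduction (the 1F0 binomial series: exponent 2/3, x = \frac{1}{9}). Exact value: \frac{9}{4} \cdot \left(\frac{8}{9}\right)^{\frac{2}{3}}.

First insight: t_0 being \frac{9}{4}, (1)_k (C = 9/4) is k! itself.
Term ratio: r(k) = \frac{1}{9} * (k-\frac{2}{3}) / [(k+1)] - rational in k. x = \frac{1}{9}; t_0 = \frac{9}{4}; negate the roots.


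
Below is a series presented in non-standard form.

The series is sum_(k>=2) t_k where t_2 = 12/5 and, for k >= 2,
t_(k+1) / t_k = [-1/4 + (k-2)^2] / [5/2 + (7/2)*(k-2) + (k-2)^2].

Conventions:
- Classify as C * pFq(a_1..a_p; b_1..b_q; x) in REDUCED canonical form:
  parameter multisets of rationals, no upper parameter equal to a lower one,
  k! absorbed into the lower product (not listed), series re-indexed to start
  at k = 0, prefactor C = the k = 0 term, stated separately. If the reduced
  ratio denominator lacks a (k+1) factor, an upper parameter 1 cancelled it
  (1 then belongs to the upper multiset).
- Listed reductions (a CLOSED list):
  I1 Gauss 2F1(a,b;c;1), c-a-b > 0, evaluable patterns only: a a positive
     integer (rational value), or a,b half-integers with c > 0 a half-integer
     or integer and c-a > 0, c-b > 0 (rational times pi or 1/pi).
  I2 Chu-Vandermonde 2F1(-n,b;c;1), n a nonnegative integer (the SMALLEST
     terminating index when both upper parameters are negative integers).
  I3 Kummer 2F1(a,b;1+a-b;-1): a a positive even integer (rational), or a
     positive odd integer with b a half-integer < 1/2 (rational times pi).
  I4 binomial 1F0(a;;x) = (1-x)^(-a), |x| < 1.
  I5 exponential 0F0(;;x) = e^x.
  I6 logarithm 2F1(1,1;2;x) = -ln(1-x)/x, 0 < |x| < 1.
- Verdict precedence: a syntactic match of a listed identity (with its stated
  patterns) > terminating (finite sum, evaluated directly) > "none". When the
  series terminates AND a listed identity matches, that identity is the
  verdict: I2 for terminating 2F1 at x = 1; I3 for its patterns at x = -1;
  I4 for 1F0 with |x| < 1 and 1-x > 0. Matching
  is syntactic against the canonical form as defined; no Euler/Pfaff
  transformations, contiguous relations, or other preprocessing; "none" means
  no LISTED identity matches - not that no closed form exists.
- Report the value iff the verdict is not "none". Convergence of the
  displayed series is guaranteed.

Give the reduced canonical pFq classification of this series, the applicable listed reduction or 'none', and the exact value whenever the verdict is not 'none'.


Reduced: x = 1, 2F1, upper = {-1/2, 1/2}, lower = {5/2}, C = 12/5. Verdict: Gauss's theorem I1 (half-integer case) fires (x = 1; upper {-1/2, 1/2} half-integers, c = 5/2 in the evaluable pattern). Value: (27/40) * pi.

The tell: t_0 being 12/5, the expanded ratio factors over Q; C = 12/5, x = 1, roots give parameters.
Ratio: r(k) = 1 * (k-1/2) (k+1/2) / [(k+5/2) (k+1)] - rational; roots negated = parameters, x = 1, C = 12/5.


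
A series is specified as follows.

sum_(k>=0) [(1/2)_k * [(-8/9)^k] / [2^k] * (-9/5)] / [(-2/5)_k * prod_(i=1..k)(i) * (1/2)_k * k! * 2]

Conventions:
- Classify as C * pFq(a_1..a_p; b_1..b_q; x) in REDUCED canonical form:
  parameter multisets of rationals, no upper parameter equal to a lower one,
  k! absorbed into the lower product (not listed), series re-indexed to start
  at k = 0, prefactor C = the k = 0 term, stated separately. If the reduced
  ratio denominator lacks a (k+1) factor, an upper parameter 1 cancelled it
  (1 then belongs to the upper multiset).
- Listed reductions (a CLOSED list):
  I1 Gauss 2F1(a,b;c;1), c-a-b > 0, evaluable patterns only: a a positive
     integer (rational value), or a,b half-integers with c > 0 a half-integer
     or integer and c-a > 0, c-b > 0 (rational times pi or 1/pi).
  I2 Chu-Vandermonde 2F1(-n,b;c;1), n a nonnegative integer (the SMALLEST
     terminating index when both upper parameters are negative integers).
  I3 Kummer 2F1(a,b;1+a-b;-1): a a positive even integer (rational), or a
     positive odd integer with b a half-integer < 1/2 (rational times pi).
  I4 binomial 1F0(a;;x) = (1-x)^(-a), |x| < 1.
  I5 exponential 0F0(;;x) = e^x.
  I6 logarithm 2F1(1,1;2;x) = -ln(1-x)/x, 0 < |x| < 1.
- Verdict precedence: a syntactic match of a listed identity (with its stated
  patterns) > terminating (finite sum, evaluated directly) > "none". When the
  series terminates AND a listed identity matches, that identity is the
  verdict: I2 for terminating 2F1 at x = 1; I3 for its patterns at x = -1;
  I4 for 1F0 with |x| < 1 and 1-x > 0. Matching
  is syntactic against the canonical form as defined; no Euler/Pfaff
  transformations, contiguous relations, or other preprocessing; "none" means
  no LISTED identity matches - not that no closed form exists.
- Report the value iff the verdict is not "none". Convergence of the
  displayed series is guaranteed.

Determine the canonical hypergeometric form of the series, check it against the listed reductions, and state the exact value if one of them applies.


x = -4/9 here; the reduced form reads 0F2, upper {-}, lower {-2/5, 1}, C = -9/10. Verdict: none - at argument -4/9 the multisets {-} ; {-2/5, 1} match no listed identity.

Structural cue: with t_0 = -9/10, the two k-th powers (C = -9/10) combine into one argument.
Step ratio: r(k) = (-4/9) * 1 / [(k-2/5) (k+1) (k+1)] - rational in k. x = (-4/9); t_0 = -9/10; negate the roots.


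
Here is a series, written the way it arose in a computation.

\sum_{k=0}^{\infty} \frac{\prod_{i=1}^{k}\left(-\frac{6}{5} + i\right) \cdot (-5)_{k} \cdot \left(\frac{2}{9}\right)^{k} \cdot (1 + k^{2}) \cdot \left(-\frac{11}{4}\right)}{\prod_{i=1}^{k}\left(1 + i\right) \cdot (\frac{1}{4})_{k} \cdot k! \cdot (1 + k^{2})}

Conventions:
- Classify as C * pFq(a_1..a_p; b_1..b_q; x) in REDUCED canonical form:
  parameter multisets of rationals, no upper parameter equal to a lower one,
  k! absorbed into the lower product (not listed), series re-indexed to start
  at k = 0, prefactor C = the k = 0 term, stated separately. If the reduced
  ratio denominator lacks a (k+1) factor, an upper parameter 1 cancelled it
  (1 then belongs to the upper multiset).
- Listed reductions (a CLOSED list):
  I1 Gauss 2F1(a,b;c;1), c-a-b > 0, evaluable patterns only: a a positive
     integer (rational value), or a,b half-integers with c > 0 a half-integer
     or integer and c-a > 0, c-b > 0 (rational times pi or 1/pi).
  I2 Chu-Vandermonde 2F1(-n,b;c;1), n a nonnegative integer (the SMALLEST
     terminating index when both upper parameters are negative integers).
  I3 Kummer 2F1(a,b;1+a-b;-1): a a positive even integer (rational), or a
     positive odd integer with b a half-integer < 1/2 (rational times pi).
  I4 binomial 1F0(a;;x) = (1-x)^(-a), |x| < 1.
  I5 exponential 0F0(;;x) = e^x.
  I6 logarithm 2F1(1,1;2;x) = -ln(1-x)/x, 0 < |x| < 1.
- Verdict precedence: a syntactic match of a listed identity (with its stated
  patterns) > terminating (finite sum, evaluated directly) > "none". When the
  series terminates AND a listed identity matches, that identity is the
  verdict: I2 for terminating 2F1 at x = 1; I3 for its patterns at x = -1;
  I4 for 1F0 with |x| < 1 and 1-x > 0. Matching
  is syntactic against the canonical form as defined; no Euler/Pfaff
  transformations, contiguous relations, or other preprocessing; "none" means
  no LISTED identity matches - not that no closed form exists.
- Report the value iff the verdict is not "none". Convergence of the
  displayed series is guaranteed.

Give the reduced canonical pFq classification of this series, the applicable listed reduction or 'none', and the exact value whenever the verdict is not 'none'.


Reduced: x = \frac{2}{9}, 2F2, upper = {-5, -\frac{1}{5}}, lower = {\frac{1}{4}, 2}, C = -\frac{11}{4}. Verdict: terminating - upper -5 stops the sum at k = 5; the 6 terms are added exactly. Value: -\frac{141723220165967}{36702644062500}.

First insight: x = \frac{2}{9} and the running product (prefactor -11/4) telescopes to a rising factorial.
Adjacent-term ratio: r(k) = \frac{2}{9} * (k-5) (k-\frac{1}{5}) / [(k+\frac{1}{4}) (k+2) (k+1)] - rational in k. x = \frac{2}{9}; t_0 = -\frac{11}{4}; negate the roots.


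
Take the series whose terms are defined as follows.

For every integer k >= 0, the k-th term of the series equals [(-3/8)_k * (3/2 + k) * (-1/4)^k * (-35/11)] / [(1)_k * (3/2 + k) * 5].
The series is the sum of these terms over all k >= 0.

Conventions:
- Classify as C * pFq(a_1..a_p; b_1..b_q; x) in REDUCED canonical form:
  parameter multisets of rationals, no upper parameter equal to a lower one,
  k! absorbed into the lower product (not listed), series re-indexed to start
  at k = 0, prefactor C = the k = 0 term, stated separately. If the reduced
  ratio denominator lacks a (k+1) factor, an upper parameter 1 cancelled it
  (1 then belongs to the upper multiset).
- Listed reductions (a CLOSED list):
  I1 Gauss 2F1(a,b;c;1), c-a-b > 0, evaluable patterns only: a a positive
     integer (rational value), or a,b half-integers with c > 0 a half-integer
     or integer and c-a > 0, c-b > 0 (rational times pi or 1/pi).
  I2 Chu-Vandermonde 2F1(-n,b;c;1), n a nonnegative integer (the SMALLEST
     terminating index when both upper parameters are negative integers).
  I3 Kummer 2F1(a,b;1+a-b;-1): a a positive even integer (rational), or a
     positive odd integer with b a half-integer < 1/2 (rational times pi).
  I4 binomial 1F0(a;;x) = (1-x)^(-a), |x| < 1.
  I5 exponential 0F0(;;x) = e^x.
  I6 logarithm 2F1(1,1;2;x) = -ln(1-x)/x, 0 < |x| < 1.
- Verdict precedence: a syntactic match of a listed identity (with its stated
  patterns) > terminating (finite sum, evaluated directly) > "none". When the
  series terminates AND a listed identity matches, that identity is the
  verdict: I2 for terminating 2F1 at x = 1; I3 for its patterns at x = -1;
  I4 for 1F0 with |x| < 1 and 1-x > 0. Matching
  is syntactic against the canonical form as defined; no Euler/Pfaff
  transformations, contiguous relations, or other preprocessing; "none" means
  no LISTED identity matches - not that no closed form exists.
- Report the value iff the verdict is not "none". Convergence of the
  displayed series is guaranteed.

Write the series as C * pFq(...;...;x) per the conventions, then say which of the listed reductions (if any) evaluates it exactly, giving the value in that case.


Key step: from the first term -7/11: the factor k + 3/2 cancels (top and bottom), leaving C = -7/11.
Term ratio: r(k) = (-1/4) * (k-3/8) / [(k+1)] ; factor over Q: parameters, x = (-1/4), and C = -7/11.

With C = -7/11: the canonical form is 1F0(-3/8; -; -1/4). Verdict (x = -1/4): binomial (I4) applies (the 1F0 binomial series: exponent 3/8, x = -1/4). Sum: (-7/11) * (5/4)^(3/8).


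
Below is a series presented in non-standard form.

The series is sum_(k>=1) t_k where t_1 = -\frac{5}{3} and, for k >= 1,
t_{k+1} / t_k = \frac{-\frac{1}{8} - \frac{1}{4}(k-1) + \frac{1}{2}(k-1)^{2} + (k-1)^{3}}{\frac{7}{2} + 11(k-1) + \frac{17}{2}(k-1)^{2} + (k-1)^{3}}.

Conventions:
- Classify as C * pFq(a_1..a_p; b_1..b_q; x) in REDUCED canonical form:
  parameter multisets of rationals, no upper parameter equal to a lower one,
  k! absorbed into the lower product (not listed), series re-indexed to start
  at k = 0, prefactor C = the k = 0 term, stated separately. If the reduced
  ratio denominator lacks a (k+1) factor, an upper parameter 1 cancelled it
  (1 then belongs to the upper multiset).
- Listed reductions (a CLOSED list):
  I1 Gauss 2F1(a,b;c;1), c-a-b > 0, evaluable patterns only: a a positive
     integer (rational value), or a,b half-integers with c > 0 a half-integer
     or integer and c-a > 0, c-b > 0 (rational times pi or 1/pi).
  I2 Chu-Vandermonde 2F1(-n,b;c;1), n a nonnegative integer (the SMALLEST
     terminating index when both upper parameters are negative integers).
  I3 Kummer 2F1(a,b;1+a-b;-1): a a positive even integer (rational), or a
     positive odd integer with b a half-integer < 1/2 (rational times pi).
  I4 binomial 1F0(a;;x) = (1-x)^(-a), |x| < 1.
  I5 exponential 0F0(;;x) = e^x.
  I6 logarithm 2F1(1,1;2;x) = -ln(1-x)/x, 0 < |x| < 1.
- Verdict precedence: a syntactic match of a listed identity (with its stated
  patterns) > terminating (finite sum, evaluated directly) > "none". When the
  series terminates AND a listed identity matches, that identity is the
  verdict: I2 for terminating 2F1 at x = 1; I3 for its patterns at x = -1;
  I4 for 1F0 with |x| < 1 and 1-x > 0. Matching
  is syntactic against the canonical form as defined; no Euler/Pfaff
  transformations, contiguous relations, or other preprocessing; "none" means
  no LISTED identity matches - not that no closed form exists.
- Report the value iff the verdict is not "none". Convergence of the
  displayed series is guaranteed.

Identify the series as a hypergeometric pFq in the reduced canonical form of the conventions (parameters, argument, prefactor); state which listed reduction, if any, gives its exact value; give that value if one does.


At argument 1: a 2F1 with upper {-\frac{1}{2}, \frac{1}{2}}, lower {7}, scaled by C = -\frac{5}{3}. Verdict (x = 1): Gauss (I1, half-integer pattern) applies (x = 1; upper {-\frac{1}{2}, \frac{1}{2}} half-integers, c = 7 in the evaluable pattern). Value: \left(-\frac{10485760}{2081079}\right) / \pi.

The tell: with t_0 = -\frac{5}{3}, roots of the ratio polynomials (prefactor -5/3) are the negated parameters.
Adjacent-term ratio: r(k) = 1 * (k-\frac{1}{2}) (k+\frac{1}{2}) / [(k+7) (k+1)] - rational; roots negated = parameters, x = 1, C = -\frac{5}{3}.


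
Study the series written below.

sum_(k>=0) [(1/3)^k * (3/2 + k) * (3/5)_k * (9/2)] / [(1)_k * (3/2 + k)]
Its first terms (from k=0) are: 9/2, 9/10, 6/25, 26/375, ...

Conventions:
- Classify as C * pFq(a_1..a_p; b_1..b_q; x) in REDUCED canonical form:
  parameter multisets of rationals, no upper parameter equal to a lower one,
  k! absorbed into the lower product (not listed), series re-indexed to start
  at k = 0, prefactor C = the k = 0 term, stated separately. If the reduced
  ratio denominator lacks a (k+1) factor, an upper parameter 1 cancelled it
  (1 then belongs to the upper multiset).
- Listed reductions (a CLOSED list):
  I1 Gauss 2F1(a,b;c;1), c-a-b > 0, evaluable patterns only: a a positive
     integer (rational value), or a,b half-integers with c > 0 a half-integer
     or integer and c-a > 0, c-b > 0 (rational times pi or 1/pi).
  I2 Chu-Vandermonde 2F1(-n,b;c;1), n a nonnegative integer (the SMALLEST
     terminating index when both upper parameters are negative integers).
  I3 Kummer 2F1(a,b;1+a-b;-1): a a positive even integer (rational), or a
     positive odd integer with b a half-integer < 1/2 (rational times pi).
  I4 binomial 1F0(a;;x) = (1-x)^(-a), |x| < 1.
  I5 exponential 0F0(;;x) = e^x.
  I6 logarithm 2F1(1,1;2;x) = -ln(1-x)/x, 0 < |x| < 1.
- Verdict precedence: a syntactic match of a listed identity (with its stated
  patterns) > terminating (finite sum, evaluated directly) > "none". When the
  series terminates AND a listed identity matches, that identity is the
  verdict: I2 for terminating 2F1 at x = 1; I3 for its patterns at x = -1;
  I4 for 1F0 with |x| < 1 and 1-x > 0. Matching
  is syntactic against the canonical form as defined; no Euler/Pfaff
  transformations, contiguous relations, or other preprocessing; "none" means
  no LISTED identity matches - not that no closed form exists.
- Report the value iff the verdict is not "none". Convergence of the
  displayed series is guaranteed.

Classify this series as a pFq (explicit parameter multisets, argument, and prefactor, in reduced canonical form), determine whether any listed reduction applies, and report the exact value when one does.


Key observation: x = (1/3) and (1)_k (C = 9/2) is k! itself.
Consecutive-term ratio: r(k) = (1/3) * (k+3/5) / [(k+1)] - rational in k. x = (1/3); t_0 = 9/2; negate the roots.

At argument 1/3: a 1F0 with upper {3/5}, lower {-}, scaled by C = 9/2. Verdict at x = 1/3: the I4 binomial reduction matches (the 1F0 binomial series: exponent -3/5, x = 1/3). Exact value: (9/2) * (2/3)^(-3/5).


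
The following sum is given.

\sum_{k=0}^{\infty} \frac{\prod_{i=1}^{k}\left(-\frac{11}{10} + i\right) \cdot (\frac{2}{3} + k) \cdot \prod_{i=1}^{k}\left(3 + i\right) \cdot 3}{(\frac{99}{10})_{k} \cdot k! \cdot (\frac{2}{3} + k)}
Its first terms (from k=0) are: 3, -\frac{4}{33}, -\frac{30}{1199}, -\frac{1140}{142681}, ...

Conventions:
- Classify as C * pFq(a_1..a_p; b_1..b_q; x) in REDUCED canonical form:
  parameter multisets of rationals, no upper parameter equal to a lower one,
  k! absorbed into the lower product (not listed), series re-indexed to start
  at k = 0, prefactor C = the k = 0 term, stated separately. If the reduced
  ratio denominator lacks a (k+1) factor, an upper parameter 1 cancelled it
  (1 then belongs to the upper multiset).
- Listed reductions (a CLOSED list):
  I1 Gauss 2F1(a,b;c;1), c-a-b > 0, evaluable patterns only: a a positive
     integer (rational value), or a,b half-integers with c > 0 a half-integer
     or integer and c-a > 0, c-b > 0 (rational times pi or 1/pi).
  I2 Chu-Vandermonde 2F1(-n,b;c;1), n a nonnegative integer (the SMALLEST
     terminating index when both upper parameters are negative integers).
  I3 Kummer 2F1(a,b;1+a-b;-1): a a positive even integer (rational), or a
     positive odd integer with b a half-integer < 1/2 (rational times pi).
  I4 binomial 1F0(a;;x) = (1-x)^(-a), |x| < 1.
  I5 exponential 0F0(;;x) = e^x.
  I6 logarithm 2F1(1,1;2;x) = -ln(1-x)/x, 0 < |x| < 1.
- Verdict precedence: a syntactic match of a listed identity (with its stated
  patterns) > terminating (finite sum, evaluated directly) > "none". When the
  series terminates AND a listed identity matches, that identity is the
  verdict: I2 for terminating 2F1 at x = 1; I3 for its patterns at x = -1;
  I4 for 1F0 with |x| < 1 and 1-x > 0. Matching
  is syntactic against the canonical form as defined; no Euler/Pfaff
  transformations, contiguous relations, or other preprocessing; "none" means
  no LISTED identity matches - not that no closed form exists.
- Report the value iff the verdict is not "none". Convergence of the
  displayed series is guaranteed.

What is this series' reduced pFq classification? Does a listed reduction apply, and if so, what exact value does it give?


Canonical form: C = 3 times 2F1 with upper {-\frac{1}{10}, 4}, lower {\frac{99}{10}}, x = 1. Verdict: Gauss (I1, integer-parameter pattern) matches (x = 1: the Gamma ratio telescopes since c-a-b = 6 > 0 and a = 4 in Z>0). Its exact value is \frac{9541067}{3360000}.

Structural cue: x = 1 and the running product (prefactor 3) telescopes to a rising factorial.
Term ratio: r(k) = 1 * (k-\frac{1}{10}) (k+4) / [(k+\frac{99}{10}) (k+1)] ; factor over Q: parameters, x = 1, and C = 3.


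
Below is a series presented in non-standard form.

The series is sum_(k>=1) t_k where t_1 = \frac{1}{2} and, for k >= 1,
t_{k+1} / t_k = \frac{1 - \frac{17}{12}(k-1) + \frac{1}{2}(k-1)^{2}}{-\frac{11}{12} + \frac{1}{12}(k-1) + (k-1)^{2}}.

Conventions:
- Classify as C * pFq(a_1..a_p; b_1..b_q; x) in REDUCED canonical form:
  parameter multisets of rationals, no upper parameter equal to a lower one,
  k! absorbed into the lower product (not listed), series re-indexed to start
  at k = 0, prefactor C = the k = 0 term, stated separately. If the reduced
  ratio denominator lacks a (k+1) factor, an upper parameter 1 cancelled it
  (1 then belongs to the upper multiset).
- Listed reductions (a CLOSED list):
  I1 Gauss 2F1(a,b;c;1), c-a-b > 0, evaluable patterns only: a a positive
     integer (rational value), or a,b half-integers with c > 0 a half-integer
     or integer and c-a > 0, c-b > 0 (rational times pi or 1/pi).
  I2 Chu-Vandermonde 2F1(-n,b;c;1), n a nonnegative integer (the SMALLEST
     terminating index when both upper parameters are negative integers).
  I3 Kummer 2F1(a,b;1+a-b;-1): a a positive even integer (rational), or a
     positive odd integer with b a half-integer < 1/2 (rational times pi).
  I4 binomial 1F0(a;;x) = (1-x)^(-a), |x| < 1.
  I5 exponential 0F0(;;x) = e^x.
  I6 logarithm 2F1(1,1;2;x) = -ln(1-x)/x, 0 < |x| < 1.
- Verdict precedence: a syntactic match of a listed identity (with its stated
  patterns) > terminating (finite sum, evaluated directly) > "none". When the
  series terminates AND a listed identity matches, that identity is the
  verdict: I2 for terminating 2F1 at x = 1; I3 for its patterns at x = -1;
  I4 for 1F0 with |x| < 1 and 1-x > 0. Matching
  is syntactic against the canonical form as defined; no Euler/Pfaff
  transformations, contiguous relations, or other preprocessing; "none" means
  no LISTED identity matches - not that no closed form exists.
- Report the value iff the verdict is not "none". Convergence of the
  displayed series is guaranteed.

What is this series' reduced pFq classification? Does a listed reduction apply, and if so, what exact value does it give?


Reduced: x = \frac{1}{2}, 2F1, upper = {-\frac{3}{2}, -\frac{4}{3}}, lower = {-\frac{11}{12}}, C = \frac{1}{2}. Verdict: none. A 2F1 with upper {-\frac{3}{2}, -\frac{4}{3}} fits none of I1-I6 at x = \frac{1}{2}; the sum runs forever.

The tell: t_0 being \frac{1}{2}, roots of the ratio polynomials (C = 1/2, x = 1/2) are the negated parameters.
Ratio: r(k) = \frac{1}{2} * (k-\frac{3}{2}) (k-\frac{4}{3}) / [(k-\frac{11}{12}) (k+1)] - rational; roots negated = parameters, x = \frac{1}{2}, C = \frac{1}{2}.


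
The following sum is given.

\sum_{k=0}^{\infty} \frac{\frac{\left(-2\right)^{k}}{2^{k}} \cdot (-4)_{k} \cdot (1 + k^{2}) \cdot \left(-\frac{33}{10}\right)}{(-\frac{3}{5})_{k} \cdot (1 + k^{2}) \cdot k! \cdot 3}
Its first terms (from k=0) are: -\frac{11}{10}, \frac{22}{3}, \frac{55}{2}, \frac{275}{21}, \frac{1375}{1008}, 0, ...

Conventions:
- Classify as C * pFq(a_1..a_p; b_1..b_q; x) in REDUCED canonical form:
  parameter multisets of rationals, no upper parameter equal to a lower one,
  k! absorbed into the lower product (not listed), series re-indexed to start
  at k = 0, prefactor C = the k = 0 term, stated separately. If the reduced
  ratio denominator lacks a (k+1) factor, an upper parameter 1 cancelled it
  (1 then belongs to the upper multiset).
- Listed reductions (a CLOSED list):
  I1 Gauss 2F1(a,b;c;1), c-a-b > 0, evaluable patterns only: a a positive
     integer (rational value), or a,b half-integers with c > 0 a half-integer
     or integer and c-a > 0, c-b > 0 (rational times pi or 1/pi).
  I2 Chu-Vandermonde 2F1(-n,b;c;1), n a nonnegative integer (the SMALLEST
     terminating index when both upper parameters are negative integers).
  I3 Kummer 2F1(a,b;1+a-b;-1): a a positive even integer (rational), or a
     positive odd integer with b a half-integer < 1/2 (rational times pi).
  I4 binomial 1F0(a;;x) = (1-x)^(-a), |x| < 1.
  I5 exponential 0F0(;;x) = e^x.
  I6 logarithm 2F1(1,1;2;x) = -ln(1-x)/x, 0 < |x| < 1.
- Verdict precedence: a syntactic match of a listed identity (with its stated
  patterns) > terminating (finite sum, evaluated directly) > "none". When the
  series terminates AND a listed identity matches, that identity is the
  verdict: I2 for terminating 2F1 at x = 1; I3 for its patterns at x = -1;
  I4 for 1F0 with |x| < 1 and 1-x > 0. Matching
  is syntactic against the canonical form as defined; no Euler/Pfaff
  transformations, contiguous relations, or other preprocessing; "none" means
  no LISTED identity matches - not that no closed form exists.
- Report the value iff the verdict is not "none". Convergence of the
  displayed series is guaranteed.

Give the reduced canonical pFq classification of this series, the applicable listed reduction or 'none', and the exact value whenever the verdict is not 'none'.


With C = -\frac{11}{10}: the canonical form is 1F1(-4; -\frac{3}{5}; -1). Verdict: terminating. With -4 upstairs the series is a 5-term polynomial sum; evaluated term by term. Hence: \frac{242891}{5040}.

Structural cue: from the first term -\frac{11}{10}: the constant factors (C = -11/10) combine into one prefactor.
Ratio: r(k) = -1 * (k-4) / [(k-\frac{3}{5}) (k+1)] - rational; roots negated = parameters, x = -1, C = -\frac{11}{10}.


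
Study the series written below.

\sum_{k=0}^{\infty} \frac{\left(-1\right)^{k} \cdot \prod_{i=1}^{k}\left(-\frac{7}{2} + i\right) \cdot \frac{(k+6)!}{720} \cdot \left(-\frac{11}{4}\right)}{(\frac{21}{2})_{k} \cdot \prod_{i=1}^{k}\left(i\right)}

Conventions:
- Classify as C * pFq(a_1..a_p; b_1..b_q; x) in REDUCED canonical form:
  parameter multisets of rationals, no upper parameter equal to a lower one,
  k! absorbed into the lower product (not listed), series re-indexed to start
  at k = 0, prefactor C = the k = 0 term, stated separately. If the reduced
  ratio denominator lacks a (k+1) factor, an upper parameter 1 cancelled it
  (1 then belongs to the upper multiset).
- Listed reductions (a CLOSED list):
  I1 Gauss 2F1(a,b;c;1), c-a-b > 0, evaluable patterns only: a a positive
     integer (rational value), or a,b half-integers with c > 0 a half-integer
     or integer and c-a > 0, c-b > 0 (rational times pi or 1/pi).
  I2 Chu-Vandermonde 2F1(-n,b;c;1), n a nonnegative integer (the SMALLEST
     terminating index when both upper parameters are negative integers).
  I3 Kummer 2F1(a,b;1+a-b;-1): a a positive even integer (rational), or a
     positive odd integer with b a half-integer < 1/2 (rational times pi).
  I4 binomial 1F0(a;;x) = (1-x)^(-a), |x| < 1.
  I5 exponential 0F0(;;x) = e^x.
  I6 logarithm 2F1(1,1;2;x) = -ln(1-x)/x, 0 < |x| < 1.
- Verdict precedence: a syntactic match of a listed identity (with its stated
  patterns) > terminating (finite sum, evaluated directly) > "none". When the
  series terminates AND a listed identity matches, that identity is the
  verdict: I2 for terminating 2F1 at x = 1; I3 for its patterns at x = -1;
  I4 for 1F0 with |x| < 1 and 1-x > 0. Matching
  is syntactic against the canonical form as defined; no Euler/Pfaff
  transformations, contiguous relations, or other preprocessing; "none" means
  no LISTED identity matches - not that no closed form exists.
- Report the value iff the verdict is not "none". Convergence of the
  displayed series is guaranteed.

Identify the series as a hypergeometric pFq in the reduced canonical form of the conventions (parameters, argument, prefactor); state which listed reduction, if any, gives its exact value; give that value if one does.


Canonical form: C = -\frac{11}{4} times 2F1 with upper {-\frac{5}{2}, 7}, lower {\frac{21}{2}}, x = -1. Verdict: this is the Kummer evaluation I3 (x = -1; c = \frac{21}{2} equals 1+a-b for upper {-\frac{5}{2}, 7}: listed pattern). Its exact value is \left(-\frac{53348295}{16777216}\right) \cdot \pi.

Structural cue: t_0 = -\frac{11}{4} here, and the factorial ratio (C = -11/4) (k+a-1)!/(a-1)! is a rising factorial (a)_k.
Consecutive-term ratio: r(k) = -1 * (k-\frac{5}{2}) (k+7) / [(k+\frac{21}{2}) (k+1)] - rational in k, leading ratio -1; with t_0 = -\frac{11}{4}, classification follows.


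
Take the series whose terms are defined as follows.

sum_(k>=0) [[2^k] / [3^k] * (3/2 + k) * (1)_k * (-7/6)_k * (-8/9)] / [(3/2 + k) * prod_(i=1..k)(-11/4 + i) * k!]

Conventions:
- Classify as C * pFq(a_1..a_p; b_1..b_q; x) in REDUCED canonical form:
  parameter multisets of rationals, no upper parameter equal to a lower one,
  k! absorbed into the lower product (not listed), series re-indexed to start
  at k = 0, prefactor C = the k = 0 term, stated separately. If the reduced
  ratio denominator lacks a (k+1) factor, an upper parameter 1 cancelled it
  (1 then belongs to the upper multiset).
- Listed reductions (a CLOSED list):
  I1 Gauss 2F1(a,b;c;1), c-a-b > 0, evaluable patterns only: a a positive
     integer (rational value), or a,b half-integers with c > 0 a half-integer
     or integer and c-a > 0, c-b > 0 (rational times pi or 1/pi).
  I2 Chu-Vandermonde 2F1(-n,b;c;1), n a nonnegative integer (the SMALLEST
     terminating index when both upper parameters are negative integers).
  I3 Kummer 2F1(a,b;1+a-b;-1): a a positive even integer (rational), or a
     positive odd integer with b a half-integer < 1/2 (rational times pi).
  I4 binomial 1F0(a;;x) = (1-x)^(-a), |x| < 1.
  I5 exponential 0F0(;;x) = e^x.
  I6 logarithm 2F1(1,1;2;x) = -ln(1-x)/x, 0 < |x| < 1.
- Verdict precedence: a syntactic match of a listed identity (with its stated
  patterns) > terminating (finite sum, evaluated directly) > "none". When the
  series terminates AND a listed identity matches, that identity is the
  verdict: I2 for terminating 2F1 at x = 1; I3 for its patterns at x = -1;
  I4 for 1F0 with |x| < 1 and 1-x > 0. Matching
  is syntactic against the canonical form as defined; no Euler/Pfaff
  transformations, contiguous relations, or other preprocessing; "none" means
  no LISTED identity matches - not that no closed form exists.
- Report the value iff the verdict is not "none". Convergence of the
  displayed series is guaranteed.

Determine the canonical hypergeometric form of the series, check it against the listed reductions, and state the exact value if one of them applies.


Canonical form: C = -8/9 times 2F1 with upper {-7/6, 1}, lower {-7/4}, x = 2/3. Verdict: none - at argument 2/3 the multisets {-7/6, 1} ; {-7/4} match no listed identity.

First insight: with t_0 = -8/9, the factor k + 3/2 cancels (top and bottom), leaving prefactor -8/9.
Step ratio: r(k) = (2/3) * (k-7/6) (k+1) / [(k-7/4) (k+1)] - poly over poly, x = (2/3) from leading terms; C = -8/9 at k = 0.


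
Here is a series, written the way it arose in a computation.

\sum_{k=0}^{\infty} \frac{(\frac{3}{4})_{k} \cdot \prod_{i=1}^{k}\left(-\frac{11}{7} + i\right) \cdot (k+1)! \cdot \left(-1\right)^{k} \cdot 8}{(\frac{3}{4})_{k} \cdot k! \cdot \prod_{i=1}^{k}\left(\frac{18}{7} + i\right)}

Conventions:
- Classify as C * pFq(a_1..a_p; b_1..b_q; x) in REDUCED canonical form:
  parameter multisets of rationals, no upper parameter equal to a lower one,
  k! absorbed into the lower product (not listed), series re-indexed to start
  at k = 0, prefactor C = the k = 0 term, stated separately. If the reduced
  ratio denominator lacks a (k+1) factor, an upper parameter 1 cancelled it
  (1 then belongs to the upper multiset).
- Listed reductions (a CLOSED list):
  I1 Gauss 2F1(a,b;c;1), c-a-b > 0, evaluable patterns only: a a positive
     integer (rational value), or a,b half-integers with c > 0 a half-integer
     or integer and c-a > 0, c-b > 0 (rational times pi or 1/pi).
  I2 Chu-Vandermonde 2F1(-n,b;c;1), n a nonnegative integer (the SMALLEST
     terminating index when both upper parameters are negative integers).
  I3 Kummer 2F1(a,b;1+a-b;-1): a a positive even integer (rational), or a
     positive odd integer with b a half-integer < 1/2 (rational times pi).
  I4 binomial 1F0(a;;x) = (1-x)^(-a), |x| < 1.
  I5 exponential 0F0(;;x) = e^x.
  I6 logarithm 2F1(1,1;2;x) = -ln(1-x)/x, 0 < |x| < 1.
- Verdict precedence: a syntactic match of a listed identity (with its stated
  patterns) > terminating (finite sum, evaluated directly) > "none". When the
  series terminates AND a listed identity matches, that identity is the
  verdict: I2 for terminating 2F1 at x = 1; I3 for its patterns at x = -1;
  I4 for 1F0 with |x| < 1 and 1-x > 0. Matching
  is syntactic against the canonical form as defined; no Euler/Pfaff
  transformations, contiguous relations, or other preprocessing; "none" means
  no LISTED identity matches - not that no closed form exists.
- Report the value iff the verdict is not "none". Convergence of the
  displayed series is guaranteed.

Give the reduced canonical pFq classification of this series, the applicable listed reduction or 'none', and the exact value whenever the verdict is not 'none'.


With C = 8: the canonical form is 2F1(-\frac{4}{7}, 2; \frac{25}{7}; -1). Verdict at x = -1: the Kummer evaluation I3 matches (x = -1; c = \frac{25}{7} equals 1+a-b for upper {-\frac{4}{7}, 2}: listed pattern). Exact value: \frac{72}{7}.

The tell: t_0 = 8 here, and the lower running product (prefactor 8) is a rising factorial.
Ratio: r(k) = -1 * (k-\frac{4}{7}) (k+2) / [(k+\frac{25}{7}) (k+1)] - poly over poly, x = -1 from leading terms; C = 8 at k = 0.


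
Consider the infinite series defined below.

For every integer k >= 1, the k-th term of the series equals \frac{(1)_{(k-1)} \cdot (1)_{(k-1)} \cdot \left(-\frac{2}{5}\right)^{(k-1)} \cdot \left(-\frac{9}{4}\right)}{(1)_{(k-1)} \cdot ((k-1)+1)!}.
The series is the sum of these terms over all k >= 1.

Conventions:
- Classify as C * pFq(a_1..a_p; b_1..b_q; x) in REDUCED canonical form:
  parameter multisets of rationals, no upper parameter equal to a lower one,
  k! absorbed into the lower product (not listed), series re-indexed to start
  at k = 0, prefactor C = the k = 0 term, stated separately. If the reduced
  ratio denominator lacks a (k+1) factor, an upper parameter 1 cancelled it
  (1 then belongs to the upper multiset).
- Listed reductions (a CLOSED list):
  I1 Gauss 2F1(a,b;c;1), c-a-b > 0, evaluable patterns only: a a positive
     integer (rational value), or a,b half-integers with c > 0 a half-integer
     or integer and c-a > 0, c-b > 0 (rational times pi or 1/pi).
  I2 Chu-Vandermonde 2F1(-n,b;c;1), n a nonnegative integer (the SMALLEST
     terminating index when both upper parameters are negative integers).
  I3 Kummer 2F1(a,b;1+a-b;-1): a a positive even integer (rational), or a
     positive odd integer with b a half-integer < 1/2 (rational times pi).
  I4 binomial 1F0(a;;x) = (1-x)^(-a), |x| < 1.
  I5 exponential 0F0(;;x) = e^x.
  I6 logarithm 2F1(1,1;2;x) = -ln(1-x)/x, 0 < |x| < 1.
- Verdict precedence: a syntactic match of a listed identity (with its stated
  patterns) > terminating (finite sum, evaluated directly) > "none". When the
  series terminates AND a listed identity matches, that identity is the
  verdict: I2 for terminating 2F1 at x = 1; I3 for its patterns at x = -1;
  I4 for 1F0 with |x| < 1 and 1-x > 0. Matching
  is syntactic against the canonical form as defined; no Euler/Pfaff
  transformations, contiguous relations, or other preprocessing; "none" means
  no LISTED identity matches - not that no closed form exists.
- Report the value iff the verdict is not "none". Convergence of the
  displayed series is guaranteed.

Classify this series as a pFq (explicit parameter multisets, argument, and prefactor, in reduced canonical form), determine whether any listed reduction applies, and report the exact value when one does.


Key observation: t_0 being -\frac{9}{4}, the denominator's factorial ratio (prefactor -9/4) is a lower Pochhammer.
Term ratio: r(k) = -\frac{2}{5} * (k+1) (k+1) / [(k+2) (k+1)] - poly over poly, x = -\frac{2}{5} from leading terms; C = -\frac{9}{4} at k = 0.

Canonical form: C = -\frac{9}{4} times 2F1 with upper {1, 1}, lower {2}, x = -\frac{2}{5}. Verdict: the logarithmic series (I6) fires (the logarithm: parameters (1,1;2), x = -\frac{2}{5}). Its exact value is \left(-\frac{45}{8}\right) \cdot \ln\left(\frac{7}{5}\right).


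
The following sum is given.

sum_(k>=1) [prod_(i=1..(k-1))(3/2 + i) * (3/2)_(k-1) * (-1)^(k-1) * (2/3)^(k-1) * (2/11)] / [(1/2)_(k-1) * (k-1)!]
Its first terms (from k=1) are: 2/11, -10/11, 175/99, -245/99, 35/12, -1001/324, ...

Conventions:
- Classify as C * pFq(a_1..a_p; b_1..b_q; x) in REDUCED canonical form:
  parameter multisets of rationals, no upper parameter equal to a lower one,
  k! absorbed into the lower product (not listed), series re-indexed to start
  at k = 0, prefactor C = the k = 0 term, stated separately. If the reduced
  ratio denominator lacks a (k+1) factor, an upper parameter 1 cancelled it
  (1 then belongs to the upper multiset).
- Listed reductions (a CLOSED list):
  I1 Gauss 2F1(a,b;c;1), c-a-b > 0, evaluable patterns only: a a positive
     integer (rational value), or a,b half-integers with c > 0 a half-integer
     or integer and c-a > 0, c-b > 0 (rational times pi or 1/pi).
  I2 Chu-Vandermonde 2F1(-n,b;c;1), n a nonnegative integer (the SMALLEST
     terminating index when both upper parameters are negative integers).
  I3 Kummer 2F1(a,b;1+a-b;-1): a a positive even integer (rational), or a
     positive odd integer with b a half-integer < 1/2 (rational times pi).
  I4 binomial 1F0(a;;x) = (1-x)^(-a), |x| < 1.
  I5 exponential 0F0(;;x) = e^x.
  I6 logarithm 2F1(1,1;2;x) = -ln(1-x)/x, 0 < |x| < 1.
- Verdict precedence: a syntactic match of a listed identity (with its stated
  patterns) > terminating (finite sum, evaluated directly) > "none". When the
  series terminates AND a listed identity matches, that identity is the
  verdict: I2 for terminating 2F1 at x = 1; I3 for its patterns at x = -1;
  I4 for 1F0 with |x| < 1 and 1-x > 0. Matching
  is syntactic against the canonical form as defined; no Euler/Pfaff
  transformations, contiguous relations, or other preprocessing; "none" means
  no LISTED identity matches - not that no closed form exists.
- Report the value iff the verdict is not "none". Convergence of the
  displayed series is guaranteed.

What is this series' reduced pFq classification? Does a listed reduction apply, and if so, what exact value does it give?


Prefactor 2/11, argument -2/3: 2F1 with upper {3/2, 5/2} over lower {1/2}. Verdict: none. No listed pattern accepts 2F1(3/2, 5/2; 1/2; -2/3).

Structural cue: t_0 being 2/11, the (-1)^k factor (C = 2/11) folds into the argument's sign.
Step ratio: r(k) = (-2/3) * (k+3/2) (k+5/2) / [(k+1/2) (k+1)] - poly over poly, x = (-2/3) from leading terms; C = 2/11 at k = 0.


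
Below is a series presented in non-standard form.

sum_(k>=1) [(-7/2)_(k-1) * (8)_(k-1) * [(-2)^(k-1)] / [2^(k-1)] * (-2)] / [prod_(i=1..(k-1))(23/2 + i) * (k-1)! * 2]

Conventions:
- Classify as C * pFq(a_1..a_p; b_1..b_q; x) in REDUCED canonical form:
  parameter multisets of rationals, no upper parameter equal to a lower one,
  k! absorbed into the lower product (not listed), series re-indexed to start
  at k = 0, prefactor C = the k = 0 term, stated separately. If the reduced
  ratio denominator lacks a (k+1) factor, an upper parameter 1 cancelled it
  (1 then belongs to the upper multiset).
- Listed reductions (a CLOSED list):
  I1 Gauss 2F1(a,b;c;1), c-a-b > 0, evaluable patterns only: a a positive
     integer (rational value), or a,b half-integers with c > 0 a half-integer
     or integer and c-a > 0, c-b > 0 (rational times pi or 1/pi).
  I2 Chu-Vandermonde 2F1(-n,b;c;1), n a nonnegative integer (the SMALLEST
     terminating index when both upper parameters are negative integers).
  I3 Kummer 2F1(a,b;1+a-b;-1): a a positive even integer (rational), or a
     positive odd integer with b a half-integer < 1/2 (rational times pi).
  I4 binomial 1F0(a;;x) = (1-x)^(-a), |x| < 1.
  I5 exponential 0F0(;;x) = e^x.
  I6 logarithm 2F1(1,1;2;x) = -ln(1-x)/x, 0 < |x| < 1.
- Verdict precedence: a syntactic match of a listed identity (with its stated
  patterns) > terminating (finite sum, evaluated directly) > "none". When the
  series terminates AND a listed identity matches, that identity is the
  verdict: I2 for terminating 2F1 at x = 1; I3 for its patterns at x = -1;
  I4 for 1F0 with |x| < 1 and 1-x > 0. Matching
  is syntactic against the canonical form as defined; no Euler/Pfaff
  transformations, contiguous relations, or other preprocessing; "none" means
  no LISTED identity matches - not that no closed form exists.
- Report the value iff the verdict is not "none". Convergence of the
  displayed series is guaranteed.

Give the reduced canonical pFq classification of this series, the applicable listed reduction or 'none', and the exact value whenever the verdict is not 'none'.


x = -1 here; the reduced form reads 2F1, upper {-7/2, 8}, lower {25/2}, C = -1. Verdict: Kummer's theorem (I3) matches (x = -1; c = 25/2 equals 1+a-b for upper {-7/2, 8}: listed pattern). Exact value: -7429/1280.

First insight: with t_0 = -1, the lower running product (C = -1) is a rising factorial.
Step ratio: r(k) = (-1) * (k-7/2) (k+8) / [(k+25/2) (k+1)] - poly over poly, x = (-1) from leading terms; C = -1 at k = 0.
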